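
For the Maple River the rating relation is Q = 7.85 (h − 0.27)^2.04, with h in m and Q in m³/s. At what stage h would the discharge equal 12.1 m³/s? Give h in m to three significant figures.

h − h₀ = (Q/C)^(1/b) = (12.1/7.85)^(1/2.04) = 1.236 m
h = 0.27 + 1.236 = 1.506 m

1.51 m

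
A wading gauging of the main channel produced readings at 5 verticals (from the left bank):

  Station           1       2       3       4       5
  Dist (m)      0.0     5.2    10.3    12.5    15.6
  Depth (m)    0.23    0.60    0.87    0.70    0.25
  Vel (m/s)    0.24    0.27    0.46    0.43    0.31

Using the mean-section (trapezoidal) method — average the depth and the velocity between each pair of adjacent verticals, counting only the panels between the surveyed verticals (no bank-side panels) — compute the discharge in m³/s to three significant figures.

Panel 1-2: Δb = 5.2 m, d̄ = (0.23+0.60)/2 = 0.415, v̄ = (0.24+0.27)/2 = 0.255 → q = 5.2×0.415×0.255 = 0.5503 m³/s
Panel 2-3: Δb = 5.1 m, d̄ = (0.60+0.87)/2 = 0.735, v̄ = (0.27+0.46)/2 = 0.365 → q = 5.1×0.735×0.365 = 1.368 m³/s
Panel 3-4: Δb = 2.2 m, d̄ = (0.87+0.70)/2 = 0.785, v̄ = (0.46+0.43)/2 = 0.445 → q = 2.2×0.785×0.445 = 0.7685 m³/s
Panel 4-5: Δb = 3.1 m, d̄ = (0.70+0.25)/2 = 0.475, v̄ = (0.43+0.31)/2 = 0.37 → q = 3.1×0.475×0.37 = 0.5448 m³/s
Q = Σ q = 3.232 m³/s

3.23 m³/s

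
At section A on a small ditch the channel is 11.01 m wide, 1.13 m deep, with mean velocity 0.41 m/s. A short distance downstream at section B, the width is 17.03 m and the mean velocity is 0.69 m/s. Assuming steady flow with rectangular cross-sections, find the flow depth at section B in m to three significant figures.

0.434 m

Q = A₁V₁ = (11.01×1.13) × 0.41 = 5.101 m³/s
d₂ = Q/(b₂ V₂) = 5.101/(17.03×0.69) = 0.4341 m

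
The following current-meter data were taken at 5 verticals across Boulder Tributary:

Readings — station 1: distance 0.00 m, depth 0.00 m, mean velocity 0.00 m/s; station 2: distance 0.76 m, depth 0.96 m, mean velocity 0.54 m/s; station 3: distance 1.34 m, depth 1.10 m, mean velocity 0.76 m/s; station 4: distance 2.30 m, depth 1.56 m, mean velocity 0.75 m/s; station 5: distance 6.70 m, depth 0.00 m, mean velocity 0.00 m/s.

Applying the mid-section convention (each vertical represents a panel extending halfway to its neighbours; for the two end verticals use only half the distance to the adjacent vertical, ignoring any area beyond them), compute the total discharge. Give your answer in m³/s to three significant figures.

w_2 = (1.34 − 0.00)/2 = 0.67 m; q_2 = 0.54 × 0.96 × 0.67 = 0.3473 m³/s
w_3 = (2.30 − 0.76)/2 = 0.77 m; q_3 = 0.76 × 1.10 × 0.77 = 0.6437 m³/s
w_4 = (6.70 − 1.34)/2 = 2.68 m; q_4 = 0.75 × 1.56 × 2.68 = 3.136 m³/s
Stations 1, 5 contribute zero (depth or velocity is 0).
Q = Σ qᵢ = 4.127 m³/s

4.13 m³/s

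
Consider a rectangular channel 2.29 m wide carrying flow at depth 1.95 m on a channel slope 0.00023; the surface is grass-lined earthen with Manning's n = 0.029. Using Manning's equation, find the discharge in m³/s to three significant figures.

A = b·y = 2.29 × 1.95 = 4.466 m²
P = b + 2y = 2.29 + 2×1.95 = 6.190 m
R = A/P = 4.466/6.190 = 0.7214 m
Q = (1/n)·A·R^(2/3)·S^(1/2) = (1/0.029) × 4.466 × 0.7214^(2/3) × 0.00023^(1/2) = 1.878 m³/s

1.88 m³/s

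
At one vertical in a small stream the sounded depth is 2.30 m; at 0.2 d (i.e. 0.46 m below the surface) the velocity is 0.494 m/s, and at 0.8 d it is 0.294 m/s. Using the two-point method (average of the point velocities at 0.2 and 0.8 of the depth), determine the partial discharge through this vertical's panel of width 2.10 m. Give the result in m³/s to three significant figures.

v̄ = (0.494 + 0.294) / 2 = 0.3940 m/s
q = v̄ × d × w = 0.3940 × 2.30 × 2.10 = 1.903 m³/s

1.90 m³/s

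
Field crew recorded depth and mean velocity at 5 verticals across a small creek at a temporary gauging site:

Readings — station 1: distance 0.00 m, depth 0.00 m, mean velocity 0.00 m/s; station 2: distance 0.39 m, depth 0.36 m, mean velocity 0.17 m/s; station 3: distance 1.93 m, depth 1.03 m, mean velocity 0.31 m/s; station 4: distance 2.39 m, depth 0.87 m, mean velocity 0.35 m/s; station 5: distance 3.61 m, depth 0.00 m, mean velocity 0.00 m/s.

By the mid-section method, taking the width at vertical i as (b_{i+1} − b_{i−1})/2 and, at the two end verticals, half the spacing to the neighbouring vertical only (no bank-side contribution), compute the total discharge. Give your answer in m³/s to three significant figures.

w_2 = (1.93 − 0.00)/2 = 0.965 m; q_2 = 0.17 × 0.36 × 0.965 = 0.05906 m³/s
w_3 = (2.39 − 0.39)/2 = 1 m; q_3 = 0.31 × 1.03 × 1 = 0.3193 m³/s
w_4 = (3.61 − 1.93)/2 = 0.84 m; q_4 = 0.35 × 0.87 × 0.84 = 0.2558 m³/s
Stations 1, 5 contribute zero (depth or velocity is 0).
Q = Σ qᵢ = 0.6341 m³/s

0.634 m³/s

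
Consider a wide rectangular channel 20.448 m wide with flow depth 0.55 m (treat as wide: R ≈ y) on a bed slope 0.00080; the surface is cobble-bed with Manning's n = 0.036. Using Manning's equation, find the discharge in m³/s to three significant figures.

A = b·y = 20.448 × 0.55 = 11.25 m²
Wide channel: R ≈ y = 0.55 m
Q = (1/n)·A·R^(2/3)·S^(1/2) = (1/0.036) × 11.25 × 0.5500^(2/3) × 0.00080^(1/2) = 5.931 m³/s

5.93 m³/s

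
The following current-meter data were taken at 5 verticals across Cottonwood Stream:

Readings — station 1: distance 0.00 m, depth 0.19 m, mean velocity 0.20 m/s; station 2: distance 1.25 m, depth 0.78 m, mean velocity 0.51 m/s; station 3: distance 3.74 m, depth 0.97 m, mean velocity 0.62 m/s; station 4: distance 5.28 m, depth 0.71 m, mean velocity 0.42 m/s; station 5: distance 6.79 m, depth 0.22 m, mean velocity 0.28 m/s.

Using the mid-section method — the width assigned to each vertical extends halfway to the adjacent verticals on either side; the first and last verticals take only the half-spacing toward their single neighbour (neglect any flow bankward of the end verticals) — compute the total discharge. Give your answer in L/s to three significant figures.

2480 L/s

w_1 = (1.25 − 0.00)/2 = 0.625 m; q_1 = 0.20 × 0.19 × 0.625 = 0.02375 m³/s
w_2 = (3.74 − 0.00)/2 = 1.87 m; q_2 = 0.51 × 0.78 × 1.87 = 0.7439 m³/s
w_3 = (5.28 − 1.25)/2 = 2.015 m; q_3 = 0.62 × 0.97 × 2.015 = 1.212 m³/s
w_4 = (6.79 − 3.74)/2 = 1.525 m; q_4 = 0.42 × 0.71 × 1.525 = 0.4548 m³/s
w_5 = (6.79 − 5.28)/2 = 0.755 m; q_5 = 0.28 × 0.22 × 0.755 = 0.04651 m³/s
Q = Σ qᵢ = 2.481 m³/s
= 2.481 × 1000 = 2481 L/s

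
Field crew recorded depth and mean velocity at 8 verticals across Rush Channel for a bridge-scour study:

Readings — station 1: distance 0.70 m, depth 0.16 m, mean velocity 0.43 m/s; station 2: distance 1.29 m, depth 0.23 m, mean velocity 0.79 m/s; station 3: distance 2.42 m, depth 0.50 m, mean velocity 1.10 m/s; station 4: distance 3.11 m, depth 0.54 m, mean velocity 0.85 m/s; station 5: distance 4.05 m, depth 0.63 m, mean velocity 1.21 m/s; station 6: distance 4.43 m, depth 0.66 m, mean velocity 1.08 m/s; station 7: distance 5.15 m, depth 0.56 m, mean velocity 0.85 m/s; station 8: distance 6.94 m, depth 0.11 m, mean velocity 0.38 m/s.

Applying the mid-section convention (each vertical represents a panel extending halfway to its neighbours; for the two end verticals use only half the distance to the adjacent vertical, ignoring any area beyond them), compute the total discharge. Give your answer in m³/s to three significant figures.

w_1 = (1.29 − 0.70)/2 = 0.295 m; q_1 = 0.43 × 0.16 × 0.295 = 0.02030 m³/s
w_2 = (2.42 − 0.70)/2 = 0.86 m; q_2 = 0.79 × 0.23 × 0.86 = 0.1563 m³/s
w_3 = (3.11 − 1.29)/2 = 0.91 m; q_3 = 1.10 × 0.50 × 0.91 = 0.5005 m³/s
w_4 = (4.05 − 2.42)/2 = 0.815 m; q_4 = 0.85 × 0.54 × 0.815 = 0.3741 m³/s
w_5 = (4.43 − 3.11)/2 = 0.66 m; q_5 = 1.21 × 0.63 × 0.66 = 0.5031 m³/s
w_6 = (5.15 − 4.05)/2 = 0.55 m; q_6 = 1.08 × 0.66 × 0.55 = 0.3920 m³/s
w_7 = (6.94 − 4.43)/2 = 1.255 m; q_7 = 0.85 × 0.56 × 1.255 = 0.5974 m³/s
w_8 = (6.94 − 5.15)/2 = 0.895 m; q_8 = 0.38 × 0.11 × 0.895 = 0.03741 m³/s
Q = Σ qᵢ = 2.581 m³/s

2.58 m³/s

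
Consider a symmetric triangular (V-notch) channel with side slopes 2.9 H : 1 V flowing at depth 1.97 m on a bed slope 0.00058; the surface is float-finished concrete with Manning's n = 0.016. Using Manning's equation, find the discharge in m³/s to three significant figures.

A = z·y² = 2.9×1.97² = 11.25 m²
P = 2y√(1+z²) = 2×1.97×√(1+2.9²) = 12.09 m
R = A/P = 11.25/12.09 = 0.9312 m
Q = (1/n)·A·R^(2/3)·S^(1/2) = (1/0.016) × 11.25 × 0.9312^(2/3) × 0.00058^(1/2) = 16.15 m³/s

16.2 m³/s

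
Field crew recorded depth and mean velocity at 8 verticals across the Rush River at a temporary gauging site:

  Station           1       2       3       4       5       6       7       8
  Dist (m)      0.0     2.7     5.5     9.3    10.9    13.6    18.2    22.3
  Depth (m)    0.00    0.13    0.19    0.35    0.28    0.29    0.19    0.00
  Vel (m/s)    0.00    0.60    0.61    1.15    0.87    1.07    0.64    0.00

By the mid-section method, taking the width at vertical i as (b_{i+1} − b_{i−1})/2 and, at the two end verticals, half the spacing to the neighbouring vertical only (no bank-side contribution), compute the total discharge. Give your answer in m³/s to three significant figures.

w_2 = (5.5 − 0.0)/2 = 2.75 m; q_2 = 0.60 × 0.13 × 2.75 = 0.2145 m³/s
w_3 = (9.3 − 2.7)/2 = 3.3 m; q_3 = 0.61 × 0.19 × 3.3 = 0.3825 m³/s
w_4 = (10.9 − 5.5)/2 = 2.7 m; q_4 = 1.15 × 0.35 × 2.7 = 1.087 m³/s
w_5 = (13.6 − 9.3)/2 = 2.15 m; q_5 = 0.87 × 0.28 × 2.15 = 0.5237 m³/s
w_6 = (18.2 − 10.9)/2 = 3.65 m; q_6 = 1.07 × 0.29 × 3.65 = 1.133 m³/s
w_7 = (22.3 − 13.6)/2 = 4.35 m; q_7 = 0.64 × 0.19 × 4.35 = 0.5290 m³/s
Stations 1, 8 contribute zero (depth or velocity is 0).
Q = Σ qᵢ = 3.869 m³/s

3.87 m³/s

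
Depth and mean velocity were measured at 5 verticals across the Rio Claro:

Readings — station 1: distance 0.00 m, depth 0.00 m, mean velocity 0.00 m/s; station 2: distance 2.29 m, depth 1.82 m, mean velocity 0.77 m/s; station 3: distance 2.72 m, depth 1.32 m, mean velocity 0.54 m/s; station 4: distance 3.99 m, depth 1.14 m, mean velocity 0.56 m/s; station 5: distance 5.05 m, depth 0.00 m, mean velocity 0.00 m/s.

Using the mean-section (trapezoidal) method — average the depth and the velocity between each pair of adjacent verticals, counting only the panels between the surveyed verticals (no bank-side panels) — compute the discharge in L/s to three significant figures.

Panel 1-2: Δb = 2.29 m, d̄ = (0.00+1.82)/2 = 0.91, v̄ = (0.00+0.77)/2 = 0.385 → q = 2.29×0.91×0.385 = 0.8023 m³/s
Panel 2-3: Δb = 0.43 m, d̄ = (1.82+1.32)/2 = 1.57, v̄ = (0.77+0.54)/2 = 0.655 → q = 0.43×1.57×0.655 = 0.4422 m³/s
Panel 3-4: Δb = 1.27 m, d̄ = (1.32+1.14)/2 = 1.23, v̄ = (0.54+0.56)/2 = 0.55 → q = 1.27×1.23×0.55 = 0.8592 m³/s
Panel 4-5: Δb = 1.06 m, d̄ = (1.14+0.00)/2 = 0.57, v̄ = (0.56+0.00)/2 = 0.28 → q = 1.06×0.57×0.28 = 0.1692 m³/s
Q = Σ q = 2.273 m³/s
= 2.273 × 1000 = 2273 L/s

2270 L/s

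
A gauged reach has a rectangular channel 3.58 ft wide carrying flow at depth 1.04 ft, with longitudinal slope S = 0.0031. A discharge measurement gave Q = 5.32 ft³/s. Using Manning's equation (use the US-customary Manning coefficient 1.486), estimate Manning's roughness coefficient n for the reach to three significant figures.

A = b·y = 3.58 × 1.04 = 3.723 ft²
P = b + 2y = 3.58 + 2×1.04 = 5.660 ft
R = A/P = 3.723/5.660 = 0.6578 ft
n = (1.486/Q)·A·R^(2/3)·S^(1/2) = (1.486/5.32) × 3.723 × 0.7564 × 0.05568 = 0.04380

0.0438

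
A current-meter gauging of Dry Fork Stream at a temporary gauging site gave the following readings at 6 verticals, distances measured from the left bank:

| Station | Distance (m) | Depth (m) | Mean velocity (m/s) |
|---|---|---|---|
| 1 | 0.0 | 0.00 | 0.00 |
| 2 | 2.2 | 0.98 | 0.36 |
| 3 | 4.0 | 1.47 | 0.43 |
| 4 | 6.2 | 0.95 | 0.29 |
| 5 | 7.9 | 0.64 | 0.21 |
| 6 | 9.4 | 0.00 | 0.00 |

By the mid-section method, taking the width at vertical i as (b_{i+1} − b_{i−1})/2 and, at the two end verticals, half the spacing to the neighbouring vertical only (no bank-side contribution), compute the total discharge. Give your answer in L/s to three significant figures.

w_2 = (4.0 − 0.0)/2 = 2 m; q_2 = 0.36 × 0.98 × 2 = 0.7056 m³/s
w_3 = (6.2 − 2.2)/2 = 2 m; q_3 = 0.43 × 1.47 × 2 = 1.264 m³/s
w_4 = (7.9 − 4.0)/2 = 1.95 m; q_4 = 0.29 × 0.95 × 1.95 = 0.5372 m³/s
w_5 = (9.4 − 6.2)/2 = 1.6 m; q_5 = 0.21 × 0.64 × 1.6 = 0.2150 m³/s
Stations 1, 6 contribute zero (depth or velocity is 0).
Q = Σ qᵢ = 2.722 m³/s
= 2.722 × 1000 = 2722 L/s

2720 L/s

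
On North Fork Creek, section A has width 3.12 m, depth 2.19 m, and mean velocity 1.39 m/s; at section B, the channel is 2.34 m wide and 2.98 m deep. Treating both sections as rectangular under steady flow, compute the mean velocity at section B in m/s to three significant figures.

1.36 m/s

Q = A₁V₁ = (3.12×2.19) × 1.39 = 9.498 m³/s
A₂ = 2.34 × 2.98 = 6.973 m²
V₂ = Q/A₂ = 9.498/6.973 = 1.362 m/s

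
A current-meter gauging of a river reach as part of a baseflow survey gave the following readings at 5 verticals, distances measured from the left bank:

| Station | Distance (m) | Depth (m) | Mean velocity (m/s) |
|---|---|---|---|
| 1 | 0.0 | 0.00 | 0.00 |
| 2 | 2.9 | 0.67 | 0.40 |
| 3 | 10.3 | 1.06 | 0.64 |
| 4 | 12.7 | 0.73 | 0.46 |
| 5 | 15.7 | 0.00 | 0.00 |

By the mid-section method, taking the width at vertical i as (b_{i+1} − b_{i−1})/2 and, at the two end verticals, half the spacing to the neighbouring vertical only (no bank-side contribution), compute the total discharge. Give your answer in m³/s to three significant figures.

5.61 m³/s

w_2 = (10.3 − 0.0)/2 = 5.15 m; q_2 = 0.40 × 0.67 × 5.15 = 1.380 m³/s
w_3 = (12.7 − 2.9)/2 = 4.9 m; q_3 = 0.64 × 1.06 × 4.9 = 3.324 m³/s
w_4 = (15.7 − 10.3)/2 = 2.7 m; q_4 = 0.46 × 0.73 × 2.7 = 0.9067 m³/s
Stations 1, 5 contribute zero (depth or velocity is 0).
Q = Σ qᵢ = 5.611 m³/s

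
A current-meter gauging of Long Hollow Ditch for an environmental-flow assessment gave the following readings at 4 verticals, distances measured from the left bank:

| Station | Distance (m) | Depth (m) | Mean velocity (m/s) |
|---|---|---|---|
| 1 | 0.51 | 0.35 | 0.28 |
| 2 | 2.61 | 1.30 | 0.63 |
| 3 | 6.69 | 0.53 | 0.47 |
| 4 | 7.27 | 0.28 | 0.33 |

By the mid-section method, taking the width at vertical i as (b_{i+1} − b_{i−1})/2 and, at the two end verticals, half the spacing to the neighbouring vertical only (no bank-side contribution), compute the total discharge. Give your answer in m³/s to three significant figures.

3.24 m³/s

w_1 = (2.61 − 0.51)/2 = 1.05 m; q_1 = 0.28 × 0.35 × 1.05 = 0.1029 m³/s
w_2 = (6.69 − 0.51)/2 = 3.09 m; q_2 = 0.63 × 1.30 × 3.09 = 2.531 m³/s
w_3 = (7.27 − 2.61)/2 = 2.33 m; q_3 = 0.47 × 0.53 × 2.33 = 0.5804 m³/s
w_4 = (7.27 − 6.69)/2 = 0.29 m; q_4 = 0.33 × 0.28 × 0.29 = 0.02680 m³/s
Q = Σ qᵢ = 3.241 m³/s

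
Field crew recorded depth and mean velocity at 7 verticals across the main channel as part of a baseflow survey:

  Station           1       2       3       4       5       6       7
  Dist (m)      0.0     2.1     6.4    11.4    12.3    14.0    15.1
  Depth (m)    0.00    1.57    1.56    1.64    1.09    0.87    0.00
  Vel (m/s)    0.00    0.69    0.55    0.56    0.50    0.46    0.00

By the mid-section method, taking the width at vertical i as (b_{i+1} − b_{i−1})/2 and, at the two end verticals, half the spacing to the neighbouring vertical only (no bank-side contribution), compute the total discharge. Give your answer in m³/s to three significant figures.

11.4 m³/s

w_2 = (6.4 − 0.0)/2 = 3.2 m; q_2 = 0.69 × 1.57 × 3.2 = 3.467 m³/s
w_3 = (11.4 − 2.1)/2 = 4.65 m; q_3 = 0.55 × 1.56 × 4.65 = 3.990 m³/s
w_4 = (12.3 − 6.4)/2 = 2.95 m; q_4 = 0.56 × 1.64 × 2.95 = 2.709 m³/s
w_5 = (14.0 − 11.4)/2 = 1.3 m; q_5 = 0.50 × 1.09 × 1.3 = 0.7085 m³/s
w_6 = (15.1 − 12.3)/2 = 1.4 m; q_6 = 0.46 × 0.87 × 1.4 = 0.5603 m³/s
Stations 1, 7 contribute zero (depth or velocity is 0).
Q = Σ qᵢ = 11.43 m³/s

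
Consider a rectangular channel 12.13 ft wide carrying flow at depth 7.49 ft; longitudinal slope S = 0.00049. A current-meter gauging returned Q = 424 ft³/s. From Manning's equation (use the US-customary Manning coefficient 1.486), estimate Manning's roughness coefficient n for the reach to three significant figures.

A = b·y = 12.13 × 7.49 = 90.85 ft²
P = b + 2y = 12.13 + 2×7.49 = 27.11 ft
R = A/P = 90.85/27.11 = 3.351 ft
n = (1.486/Q)·A·R^(2/3)·S^(1/2) = (1.486/424) × 90.85 × 2.239 × 0.02214 = 0.01578

0.0158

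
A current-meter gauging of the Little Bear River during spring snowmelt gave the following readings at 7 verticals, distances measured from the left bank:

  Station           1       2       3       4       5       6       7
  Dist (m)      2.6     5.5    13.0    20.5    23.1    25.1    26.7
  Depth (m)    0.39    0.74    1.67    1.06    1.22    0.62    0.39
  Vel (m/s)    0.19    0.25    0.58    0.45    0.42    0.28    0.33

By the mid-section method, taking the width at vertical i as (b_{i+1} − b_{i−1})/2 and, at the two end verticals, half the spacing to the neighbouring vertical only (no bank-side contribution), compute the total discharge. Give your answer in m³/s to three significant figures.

12.3 m³/s

w_1 = (5.5 − 2.6)/2 = 1.45 m; q_1 = 0.19 × 0.39 × 1.45 = 0.1074 m³/s
w_2 = (13.0 − 2.6)/2 = 5.2 m; q_2 = 0.25 × 0.74 × 5.2 = 0.9620 m³/s
w_3 = (20.5 − 5.5)/2 = 7.5 m; q_3 = 0.58 × 1.67 × 7.5 = 7.265 m³/s
w_4 = (23.1 − 13.0)/2 = 5.05 m; q_4 = 0.45 × 1.06 × 5.05 = 2.409 m³/s
w_5 = (25.1 − 20.5)/2 = 2.3 m; q_5 = 0.42 × 1.22 × 2.3 = 1.179 m³/s
w_6 = (26.7 − 23.1)/2 = 1.8 m; q_6 = 0.28 × 0.62 × 1.8 = 0.3125 m³/s
w_7 = (26.7 − 25.1)/2 = 0.8 m; q_7 = 0.33 × 0.39 × 0.8 = 0.1030 m³/s
Q = Σ qᵢ = 12.34 m³/s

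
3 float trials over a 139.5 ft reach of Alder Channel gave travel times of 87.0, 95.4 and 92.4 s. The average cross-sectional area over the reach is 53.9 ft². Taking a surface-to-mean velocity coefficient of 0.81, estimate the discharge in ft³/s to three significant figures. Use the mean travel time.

66.5 ft³/s

t̄ = (87.0 + 95.4 + 92.4) / 3 = 91.6 s
v_surface = L / t̄ = 139.5 / 91.6 = 1.523 ft/s
v_mean = 0.81 × 1.523 = 1.234 ft/s
Q = A × v_mean = 53.9 × 1.234 = 66.49 ft³/s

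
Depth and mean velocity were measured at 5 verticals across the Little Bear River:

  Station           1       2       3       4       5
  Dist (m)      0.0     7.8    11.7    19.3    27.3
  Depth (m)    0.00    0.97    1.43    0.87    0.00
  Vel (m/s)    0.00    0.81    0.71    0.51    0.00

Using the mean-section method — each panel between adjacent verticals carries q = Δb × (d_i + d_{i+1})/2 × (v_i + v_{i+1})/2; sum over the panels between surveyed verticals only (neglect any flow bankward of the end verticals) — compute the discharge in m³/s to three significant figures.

11.3 m³/s

Panel 1-2: Δb = 7.8 m, d̄ = (0.00+0.97)/2 = 0.485, v̄ = (0.00+0.81)/2 = 0.405 → q = 7.8×0.485×0.405 = 1.532 m³/s
Panel 2-3: Δb = 3.9 m, d̄ = (0.97+1.43)/2 = 1.2, v̄ = (0.81+0.71)/2 = 0.76 → q = 3.9×1.2×0.76 = 3.557 m³/s
Panel 3-4: Δb = 7.6 m, d̄ = (1.43+0.87)/2 = 1.15, v̄ = (0.71+0.51)/2 = 0.61 → q = 7.6×1.15×0.61 = 5.331 m³/s
Panel 4-5: Δb = 8 m, d̄ = (0.87+0.00)/2 = 0.435, v̄ = (0.51+0.00)/2 = 0.255 → q = 8×0.435×0.255 = 0.8874 m³/s
Q = Σ q = 11.31 m³/s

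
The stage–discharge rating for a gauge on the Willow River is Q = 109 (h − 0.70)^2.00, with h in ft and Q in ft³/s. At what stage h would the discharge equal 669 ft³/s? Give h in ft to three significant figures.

h − h₀ = (Q/C)^(1/b) = (669/109)^(1/2.00) = 2.477 ft
h = 0.70 + 2.477 = 3.177 ft

3.18 ft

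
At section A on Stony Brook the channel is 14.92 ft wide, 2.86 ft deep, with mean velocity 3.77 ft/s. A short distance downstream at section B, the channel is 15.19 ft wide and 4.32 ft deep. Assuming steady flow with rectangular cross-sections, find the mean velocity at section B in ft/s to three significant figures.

2.45 ft/s

Q = A₁V₁ = (14.92×2.86) × 3.77 = 160.9 ft³/s
A₂ = 15.19 × 4.32 = 65.62 ft²
V₂ = Q/A₂ = 160.9/65.62 = 2.452 ft/s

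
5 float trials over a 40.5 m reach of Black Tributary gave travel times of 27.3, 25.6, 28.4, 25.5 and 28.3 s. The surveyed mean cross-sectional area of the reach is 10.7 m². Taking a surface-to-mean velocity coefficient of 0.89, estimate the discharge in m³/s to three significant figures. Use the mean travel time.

14.3 m³/s

t̄ = (27.3 + 25.6 + 28.4 + 25.5 + 28.3) / 5 = 27.02 s
v_surface = L / t̄ = 40.5 / 27.02 = 1.499 m/s
v_mean = 0.89 × 1.499 = 1.334 m/s
Q = A × v_mean = 10.7 × 1.334 = 14.27 m³/s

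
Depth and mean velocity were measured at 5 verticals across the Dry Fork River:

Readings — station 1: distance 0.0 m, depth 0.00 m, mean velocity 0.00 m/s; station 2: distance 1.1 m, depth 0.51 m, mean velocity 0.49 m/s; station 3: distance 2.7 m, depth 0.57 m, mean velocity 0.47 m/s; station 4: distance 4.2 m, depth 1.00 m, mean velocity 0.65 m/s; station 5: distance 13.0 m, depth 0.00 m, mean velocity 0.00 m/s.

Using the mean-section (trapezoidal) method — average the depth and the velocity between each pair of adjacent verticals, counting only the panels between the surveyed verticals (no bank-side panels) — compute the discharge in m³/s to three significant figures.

2.57 m³/s

Panel 1-2: Δb = 1.1 m, d̄ = (0.00+0.51)/2 = 0.255, v̄ = (0.00+0.49)/2 = 0.245 → q = 1.1×0.255×0.245 = 0.06872 m³/s
Panel 2-3: Δb = 1.6 m, d̄ = (0.51+0.57)/2 = 0.54, v̄ = (0.49+0.47)/2 = 0.48 → q = 1.6×0.54×0.48 = 0.4147 m³/s
Panel 3-4: Δb = 1.5 m, d̄ = (0.57+1.00)/2 = 0.785, v̄ = (0.47+0.65)/2 = 0.56 → q = 1.5×0.785×0.56 = 0.6594 m³/s
Panel 4-5: Δb = 8.8 m, d̄ = (1.00+0.00)/2 = 0.5, v̄ = (0.65+0.00)/2 = 0.325 → q = 8.8×0.5×0.325 = 1.430 m³/s
Q = Σ q = 2.573 m³/s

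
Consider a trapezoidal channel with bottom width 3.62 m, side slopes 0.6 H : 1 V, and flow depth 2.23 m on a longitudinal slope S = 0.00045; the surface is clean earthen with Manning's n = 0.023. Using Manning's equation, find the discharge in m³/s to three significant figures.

A = (b + z·y)·y = (3.62 + 0.6×2.23)×2.23 = 11.06 m²
P = b + 2y√(1+z²) = 3.62 + 2×2.23×√(1+0.6²) = 8.821 m
R = A/P = 11.06/8.821 = 1.253 m
Q = (1/n)·A·R^(2/3)·S^(1/2) = (1/0.023) × 11.06 × 1.253^(2/3) × 0.00045^(1/2) = 11.85 m³/s

11.9 m³/s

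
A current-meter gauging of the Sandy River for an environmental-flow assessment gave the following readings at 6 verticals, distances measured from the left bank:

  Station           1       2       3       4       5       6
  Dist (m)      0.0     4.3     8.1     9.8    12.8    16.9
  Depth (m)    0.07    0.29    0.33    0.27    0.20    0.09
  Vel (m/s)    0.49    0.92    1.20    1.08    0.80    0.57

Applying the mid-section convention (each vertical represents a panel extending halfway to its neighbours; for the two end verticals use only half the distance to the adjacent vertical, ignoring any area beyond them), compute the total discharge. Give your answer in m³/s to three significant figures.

3.60 m³/s

w_1 = (4.3 − 0.0)/2 = 2.15 m; q_1 = 0.49 × 0.07 × 2.15 = 0.07375 m³/s
w_2 = (8.1 − 0.0)/2 = 4.05 m; q_2 = 0.92 × 0.29 × 4.05 = 1.081 m³/s
w_3 = (9.8 − 4.3)/2 = 2.75 m; q_3 = 1.20 × 0.33 × 2.75 = 1.089 m³/s
w_4 = (12.8 − 8.1)/2 = 2.35 m; q_4 = 1.08 × 0.27 × 2.35 = 0.6853 m³/s
w_5 = (16.9 − 9.8)/2 = 3.55 m; q_5 = 0.80 × 0.20 × 3.55 = 0.5680 m³/s
w_6 = (16.9 − 12.8)/2 = 2.05 m; q_6 = 0.57 × 0.09 × 2.05 = 0.1052 m³/s
Q = Σ qᵢ = 3.602 m³/s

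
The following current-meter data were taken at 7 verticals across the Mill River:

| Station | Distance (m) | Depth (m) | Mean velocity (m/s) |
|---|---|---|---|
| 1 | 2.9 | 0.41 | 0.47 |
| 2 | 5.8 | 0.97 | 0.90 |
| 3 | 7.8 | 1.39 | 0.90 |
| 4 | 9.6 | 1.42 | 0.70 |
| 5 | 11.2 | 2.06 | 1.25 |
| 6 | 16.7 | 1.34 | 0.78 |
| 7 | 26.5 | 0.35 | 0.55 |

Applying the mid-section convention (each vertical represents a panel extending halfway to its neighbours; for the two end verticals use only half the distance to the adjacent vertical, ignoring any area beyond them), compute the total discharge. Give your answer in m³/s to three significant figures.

24.6 m³/s

w_1 = (5.8 − 2.9)/2 = 1.45 m; q_1 = 0.47 × 0.41 × 1.45 = 0.2794 m³/s
w_2 = (7.8 − 2.9)/2 = 2.45 m; q_2 = 0.90 × 0.97 × 2.45 = 2.139 m³/s
w_3 = (9.6 − 5.8)/2 = 1.9 m; q_3 = 0.90 × 1.39 × 1.9 = 2.377 m³/s
w_4 = (11.2 − 7.8)/2 = 1.7 m; q_4 = 0.70 × 1.42 × 1.7 = 1.690 m³/s
w_5 = (16.7 − 9.6)/2 = 3.55 m; q_5 = 1.25 × 2.06 × 3.55 = 9.141 m³/s
w_6 = (26.5 − 11.2)/2 = 7.65 m; q_6 = 0.78 × 1.34 × 7.65 = 7.996 m³/s
w_7 = (26.5 − 16.7)/2 = 4.9 m; q_7 = 0.55 × 0.35 × 4.9 = 0.9433 m³/s
Q = Σ qᵢ = 24.57 m³/s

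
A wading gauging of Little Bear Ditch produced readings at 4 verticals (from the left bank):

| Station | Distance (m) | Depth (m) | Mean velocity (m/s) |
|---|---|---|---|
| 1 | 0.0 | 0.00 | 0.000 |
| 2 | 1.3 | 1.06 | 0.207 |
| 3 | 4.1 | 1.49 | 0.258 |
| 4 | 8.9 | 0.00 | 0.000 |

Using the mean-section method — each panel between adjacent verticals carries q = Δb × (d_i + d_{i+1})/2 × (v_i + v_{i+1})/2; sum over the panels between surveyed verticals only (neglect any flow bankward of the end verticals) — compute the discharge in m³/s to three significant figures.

Panel 1-2: Δb = 1.3 m, d̄ = (0.00+1.06)/2 = 0.53, v̄ = (0.000+0.207)/2 = 0.1035 → q = 1.3×0.53×0.1035 = 0.07131 m³/s
Panel 2-3: Δb = 2.8 m, d̄ = (1.06+1.49)/2 = 1.275, v̄ = (0.207+0.258)/2 = 0.2325 → q = 2.8×1.275×0.2325 = 0.8300 m³/s
Panel 3-4: Δb = 4.8 m, d̄ = (1.49+0.00)/2 = 0.745, v̄ = (0.258+0.000)/2 = 0.129 → q = 4.8×0.745×0.129 = 0.4613 m³/s
Q = Σ q = 1.363 m³/s

1.36 m³/s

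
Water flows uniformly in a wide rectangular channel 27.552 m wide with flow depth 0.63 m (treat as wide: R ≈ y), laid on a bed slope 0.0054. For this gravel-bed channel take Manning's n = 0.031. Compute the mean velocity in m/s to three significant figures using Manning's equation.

A = b·y = 27.552 × 0.63 = 17.36 m²
Wide channel: R ≈ y = 0.63 m
Q = (1/n)·A·R^(2/3)·S^(1/2) = (1/0.031) × 17.36 × 0.6300^(2/3) × 0.0054^(1/2) = 30.24 m³/s
V = Q/A = 30.24/17.36 = 1.742 m/s

1.74 m/s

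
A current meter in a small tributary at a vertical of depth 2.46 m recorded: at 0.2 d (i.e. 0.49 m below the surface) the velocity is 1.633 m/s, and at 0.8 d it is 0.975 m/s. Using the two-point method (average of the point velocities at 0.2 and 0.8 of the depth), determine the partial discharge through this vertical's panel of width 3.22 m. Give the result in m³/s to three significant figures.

10.3 m³/s

v̄ = (1.633 + 0.975) / 2 = 1.304 m/s
q = v̄ × d × w = 1.304 × 2.46 × 3.22 = 10.33 m³/s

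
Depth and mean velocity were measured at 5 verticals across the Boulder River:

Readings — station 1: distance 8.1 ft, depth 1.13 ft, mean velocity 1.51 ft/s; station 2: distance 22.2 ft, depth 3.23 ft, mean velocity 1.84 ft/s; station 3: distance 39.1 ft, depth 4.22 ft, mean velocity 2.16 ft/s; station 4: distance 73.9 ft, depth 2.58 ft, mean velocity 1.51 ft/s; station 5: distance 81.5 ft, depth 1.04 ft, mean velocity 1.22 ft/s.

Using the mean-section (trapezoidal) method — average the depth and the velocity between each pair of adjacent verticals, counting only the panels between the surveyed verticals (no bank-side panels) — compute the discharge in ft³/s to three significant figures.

413 ft³/s

Panel 1-2: Δb = 14.1 ft, d̄ = (1.13+3.23)/2 = 2.18, v̄ = (1.51+1.84)/2 = 1.675 → q = 14.1×2.18×1.675 = 51.49 ft³/s
Panel 2-3: Δb = 16.9 ft, d̄ = (3.23+4.22)/2 = 3.725, v̄ = (1.84+2.16)/2 = 2 → q = 16.9×3.725×2 = 125.9 ft³/s
Panel 3-4: Δb = 34.8 ft, d̄ = (4.22+2.58)/2 = 3.4, v̄ = (2.16+1.51)/2 = 1.835 → q = 34.8×3.4×1.835 = 217.1 ft³/s
Panel 4-5: Δb = 7.6 ft, d̄ = (2.58+1.04)/2 = 1.81, v̄ = (1.51+1.22)/2 = 1.365 → q = 7.6×1.81×1.365 = 18.78 ft³/s
Q = Σ q = 413.3 ft³/s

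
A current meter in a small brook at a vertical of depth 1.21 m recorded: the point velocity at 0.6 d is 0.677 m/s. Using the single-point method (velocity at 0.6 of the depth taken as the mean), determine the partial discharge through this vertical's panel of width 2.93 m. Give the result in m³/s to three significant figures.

v̄ = v₀.₆ = 0.677 m/s
q = v̄ × d × w = 0.6770 × 1.21 × 2.93 = 2.400 m³/s

2.40 m³/s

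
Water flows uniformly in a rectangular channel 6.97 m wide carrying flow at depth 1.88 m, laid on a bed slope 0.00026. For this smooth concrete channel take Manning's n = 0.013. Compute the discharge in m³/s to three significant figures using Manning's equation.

18.6 m³/s

A = b·y = 6.97 × 1.88 = 13.10 m²
P = b + 2y = 6.97 + 2×1.88 = 10.73 m
R = A/P = 13.10/10.73 = 1.221 m
Q = (1/n)·A·R^(2/3)·S^(1/2) = (1/0.013) × 13.10 × 1.221^(2/3) × 0.00026^(1/2) = 18.57 m³/s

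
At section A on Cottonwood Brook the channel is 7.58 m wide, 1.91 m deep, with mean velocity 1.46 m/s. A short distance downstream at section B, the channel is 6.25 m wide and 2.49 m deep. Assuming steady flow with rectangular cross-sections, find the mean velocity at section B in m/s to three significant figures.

Q = A₁V₁ = (7.58×1.91) × 1.46 = 21.14 m³/s
A₂ = 6.25 × 2.49 = 15.56 m²
V₂ = Q/A₂ = 21.14/15.56 = 1.358 m/s

1.36 m/s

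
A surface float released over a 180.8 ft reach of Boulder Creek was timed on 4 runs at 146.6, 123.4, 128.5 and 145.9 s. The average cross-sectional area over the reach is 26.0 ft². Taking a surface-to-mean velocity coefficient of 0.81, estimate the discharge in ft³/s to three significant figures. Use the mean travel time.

t̄ = (146.6 + 123.4 + 128.5 + 145.9) / 4 = 136.1 s
v_surface = L / t̄ = 180.8 / 136.1 = 1.328 ft/s
v_mean = 0.81 × 1.328 = 1.076 ft/s
Q = A × v_mean = 26.0 × 1.076 = 27.98 ft³/s

28.0 ft³/s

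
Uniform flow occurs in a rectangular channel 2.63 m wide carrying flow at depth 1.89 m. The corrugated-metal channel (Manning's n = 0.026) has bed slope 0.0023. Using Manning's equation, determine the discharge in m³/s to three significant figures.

7.74 m³/s

A = b·y = 2.63 × 1.89 = 4.971 m²
P = b + 2y = 2.63 + 2×1.89 = 6.410 m
R = A/P = 4.971/6.410 = 0.7755 m
Q = (1/n)·A·R^(2/3)·S^(1/2) = (1/0.026) × 4.971 × 0.7755^(2/3) × 0.0023^(1/2) = 7.739 m³/s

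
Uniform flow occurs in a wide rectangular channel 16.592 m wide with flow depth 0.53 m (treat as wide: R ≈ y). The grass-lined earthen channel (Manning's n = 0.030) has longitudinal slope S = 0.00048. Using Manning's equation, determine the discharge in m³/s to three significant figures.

A = b·y = 16.592 × 0.53 = 8.794 m²
Wide channel: R ≈ y = 0.53 m
Q = (1/n)·A·R^(2/3)·S^(1/2) = (1/0.030) × 8.794 × 0.5300^(2/3) × 0.00048^(1/2) = 4.206 m³/s

4.21 m³/s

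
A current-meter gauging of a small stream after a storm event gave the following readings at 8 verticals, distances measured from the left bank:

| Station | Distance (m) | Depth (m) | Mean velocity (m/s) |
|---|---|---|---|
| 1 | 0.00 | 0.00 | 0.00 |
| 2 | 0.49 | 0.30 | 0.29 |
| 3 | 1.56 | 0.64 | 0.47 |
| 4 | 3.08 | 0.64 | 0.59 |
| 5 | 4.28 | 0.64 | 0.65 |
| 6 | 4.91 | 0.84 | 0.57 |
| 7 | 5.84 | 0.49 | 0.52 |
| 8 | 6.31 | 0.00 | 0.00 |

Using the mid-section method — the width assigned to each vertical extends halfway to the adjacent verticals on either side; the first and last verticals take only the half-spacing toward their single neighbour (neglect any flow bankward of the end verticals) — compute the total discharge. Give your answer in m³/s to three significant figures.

1.90 m³/s

w_2 = (1.56 − 0.00)/2 = 0.78 m; q_2 = 0.29 × 0.30 × 0.78 = 0.06786 m³/s
w_3 = (3.08 − 0.49)/2 = 1.295 m; q_3 = 0.47 × 0.64 × 1.295 = 0.3895 m³/s
w_4 = (4.28 − 1.56)/2 = 1.36 m; q_4 = 0.59 × 0.64 × 1.36 = 0.5135 m³/s
w_5 = (4.91 − 3.08)/2 = 0.915 m; q_5 = 0.65 × 0.64 × 0.915 = 0.3806 m³/s
w_6 = (5.84 − 4.28)/2 = 0.78 m; q_6 = 0.57 × 0.84 × 0.78 = 0.3735 m³/s
w_7 = (6.31 − 4.91)/2 = 0.7 m; q_7 = 0.52 × 0.49 × 0.7 = 0.1784 m³/s
Stations 1, 8 contribute zero (depth or velocity is 0).
Q = Σ qᵢ = 1.903 m³/s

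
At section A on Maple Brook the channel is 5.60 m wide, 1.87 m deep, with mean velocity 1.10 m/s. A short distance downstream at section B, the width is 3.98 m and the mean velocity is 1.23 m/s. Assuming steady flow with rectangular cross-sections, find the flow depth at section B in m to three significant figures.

2.35 m

Q = A₁V₁ = (5.60×1.87) × 1.10 = 11.52 m³/s
d₂ = Q/(b₂ V₂) = 11.52/(3.98×1.23) = 2.353 m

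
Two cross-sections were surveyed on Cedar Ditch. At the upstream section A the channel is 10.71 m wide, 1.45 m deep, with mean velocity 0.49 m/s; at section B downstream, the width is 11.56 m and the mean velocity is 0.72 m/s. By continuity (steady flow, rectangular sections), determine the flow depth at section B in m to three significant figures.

0.914 m

Q = A₁V₁ = (10.71×1.45) × 0.49 = 7.609 m³/s
d₂ = Q/(b₂ V₂) = 7.609/(11.56×0.72) = 0.9142 m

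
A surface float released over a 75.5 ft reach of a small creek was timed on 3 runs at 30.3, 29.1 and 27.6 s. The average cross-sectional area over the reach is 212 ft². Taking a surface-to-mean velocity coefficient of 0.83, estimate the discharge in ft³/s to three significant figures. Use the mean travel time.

t̄ = (30.3 + 29.1 + 27.6) / 3 = 29 s
v_surface = L / t̄ = 75.5 / 29 = 2.603 ft/s
v_mean = 0.83 × 2.603 = 2.161 ft/s
Q = A × v_mean = 212 × 2.161 = 458.1 ft³/s

458 ft³/s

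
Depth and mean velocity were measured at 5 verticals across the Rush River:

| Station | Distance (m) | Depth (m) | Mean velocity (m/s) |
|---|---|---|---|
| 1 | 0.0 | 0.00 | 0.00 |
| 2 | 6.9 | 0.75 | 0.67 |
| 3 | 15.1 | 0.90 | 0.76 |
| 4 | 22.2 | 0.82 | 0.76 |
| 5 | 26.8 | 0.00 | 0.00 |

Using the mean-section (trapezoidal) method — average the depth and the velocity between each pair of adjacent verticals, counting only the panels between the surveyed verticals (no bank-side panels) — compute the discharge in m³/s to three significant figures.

11.1 m³/s

Panel 1-2: Δb = 6.9 m, d̄ = (0.00+0.75)/2 = 0.375, v̄ = (0.00+0.67)/2 = 0.335 → q = 6.9×0.375×0.335 = 0.8668 m³/s
Panel 2-3: Δb = 8.2 m, d̄ = (0.75+0.90)/2 = 0.825, v̄ = (0.67+0.76)/2 = 0.715 → q = 8.2×0.825×0.715 = 4.837 m³/s
Panel 3-4: Δb = 7.1 m, d̄ = (0.90+0.82)/2 = 0.86, v̄ = (0.76+0.76)/2 = 0.76 → q = 7.1×0.86×0.76 = 4.641 m³/s
Panel 4-5: Δb = 4.6 m, d̄ = (0.82+0.00)/2 = 0.41, v̄ = (0.76+0.00)/2 = 0.38 → q = 4.6×0.41×0.38 = 0.7167 m³/s
Q = Σ q = 11.06 m³/s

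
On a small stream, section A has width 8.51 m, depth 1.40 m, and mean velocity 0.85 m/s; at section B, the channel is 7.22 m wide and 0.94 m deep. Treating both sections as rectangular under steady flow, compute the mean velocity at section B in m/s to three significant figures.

Q = A₁V₁ = (8.51×1.40) × 0.85 = 10.13 m³/s
A₂ = 7.22 × 0.94 = 6.787 m²
V₂ = Q/A₂ = 10.13/6.787 = 1.492 m/s

1.49 m/s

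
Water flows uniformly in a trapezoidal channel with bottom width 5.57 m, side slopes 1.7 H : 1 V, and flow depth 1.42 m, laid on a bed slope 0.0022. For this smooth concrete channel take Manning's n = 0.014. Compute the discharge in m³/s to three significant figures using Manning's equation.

A = (b + z·y)·y = (5.57 + 1.7×1.42)×1.42 = 11.34 m²
P = b + 2y√(1+z²) = 5.57 + 2×1.42×√(1+1.7²) = 11.17 m
R = A/P = 11.34/11.17 = 1.015 m
Q = (1/n)·A·R^(2/3)·S^(1/2) = (1/0.014) × 11.34 × 1.015^(2/3) × 0.0022^(1/2) = 38.36 m³/s

38.4 m³/s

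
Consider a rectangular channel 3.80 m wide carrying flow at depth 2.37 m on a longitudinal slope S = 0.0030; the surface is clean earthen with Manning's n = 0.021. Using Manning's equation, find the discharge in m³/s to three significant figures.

A = b·y = 3.80 × 2.37 = 9.006 m²
P = b + 2y = 3.80 + 2×2.37 = 8.540 m
R = A/P = 9.006/8.540 = 1.055 m
Q = (1/n)·A·R^(2/3)·S^(1/2) = (1/0.021) × 9.006 × 1.055^(2/3) × 0.0030^(1/2) = 24.34 m³/s

24.3 m³/s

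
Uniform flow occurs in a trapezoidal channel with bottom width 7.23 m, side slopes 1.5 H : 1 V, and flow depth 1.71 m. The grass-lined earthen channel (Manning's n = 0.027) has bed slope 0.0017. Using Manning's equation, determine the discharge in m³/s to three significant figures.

A = (b + z·y)·y = (7.23 + 1.5×1.71)×1.71 = 16.75 m²
P = b + 2y√(1+z²) = 7.23 + 2×1.71×√(1+1.5²) = 13.40 m
R = A/P = 16.75/13.40 = 1.250 m
Q = (1/n)·A·R^(2/3)·S^(1/2) = (1/0.027) × 16.75 × 1.250^(2/3) × 0.0017^(1/2) = 29.69 m³/s

29.7 m³/s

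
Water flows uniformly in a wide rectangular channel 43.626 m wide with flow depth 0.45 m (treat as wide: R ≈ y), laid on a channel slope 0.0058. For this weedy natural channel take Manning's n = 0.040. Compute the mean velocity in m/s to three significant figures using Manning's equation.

A = b·y = 43.626 × 0.45 = 19.63 m²
Wide channel: R ≈ y = 0.45 m
Q = (1/n)·A·R^(2/3)·S^(1/2) = (1/0.040) × 19.63 × 0.4500^(2/3) × 0.0058^(1/2) = 21.95 m³/s
V = Q/A = 21.95/19.63 = 1.118 m/s

1.12 m/s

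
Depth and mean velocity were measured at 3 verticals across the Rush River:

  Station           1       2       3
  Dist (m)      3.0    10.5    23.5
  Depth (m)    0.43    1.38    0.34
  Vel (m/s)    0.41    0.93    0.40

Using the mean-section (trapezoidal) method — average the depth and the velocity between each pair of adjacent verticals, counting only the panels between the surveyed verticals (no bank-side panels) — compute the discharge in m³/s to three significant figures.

Panel 1-2: Δb = 7.5 m, d̄ = (0.43+1.38)/2 = 0.905, v̄ = (0.41+0.93)/2 = 0.67 → q = 7.5×0.905×0.67 = 4.548 m³/s
Panel 2-3: Δb = 13 m, d̄ = (1.38+0.34)/2 = 0.86, v̄ = (0.93+0.40)/2 = 0.665 → q = 13×0.86×0.665 = 7.435 m³/s
Q = Σ q = 11.98 m³/s

12.0 m³/s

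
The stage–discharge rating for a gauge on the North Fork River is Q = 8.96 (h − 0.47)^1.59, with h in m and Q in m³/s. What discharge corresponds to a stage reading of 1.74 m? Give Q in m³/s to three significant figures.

Q = 8.96 × (1.74 − 0.47)^1.59 = 8.96 × 1.27^1.59 = 13.10 m³/s

13.1 m³/s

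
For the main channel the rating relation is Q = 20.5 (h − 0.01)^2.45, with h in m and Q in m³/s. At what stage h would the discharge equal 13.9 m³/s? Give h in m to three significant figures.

h − h₀ = (Q/C)^(1/b) = (13.9/20.5)^(1/2.45) = 0.8533 m
h = 0.01 + 0.8533 = 0.8633 m

0.863 m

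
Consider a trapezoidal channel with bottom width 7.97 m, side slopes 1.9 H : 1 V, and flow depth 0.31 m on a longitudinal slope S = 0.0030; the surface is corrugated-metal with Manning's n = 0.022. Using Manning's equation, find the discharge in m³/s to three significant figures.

2.86 m³/s

A = (b + z·y)·y = (7.97 + 1.9×0.31)×0.31 = 2.653 m²
P = b + 2y√(1+z²) = 7.97 + 2×0.31×√(1+1.9²) = 9.301 m
R = A/P = 2.653/9.301 = 0.2853 m
Q = (1/n)·A·R^(2/3)·S^(1/2) = (1/0.022) × 2.653 × 0.2853^(2/3) × 0.0030^(1/2) = 2.863 m³/s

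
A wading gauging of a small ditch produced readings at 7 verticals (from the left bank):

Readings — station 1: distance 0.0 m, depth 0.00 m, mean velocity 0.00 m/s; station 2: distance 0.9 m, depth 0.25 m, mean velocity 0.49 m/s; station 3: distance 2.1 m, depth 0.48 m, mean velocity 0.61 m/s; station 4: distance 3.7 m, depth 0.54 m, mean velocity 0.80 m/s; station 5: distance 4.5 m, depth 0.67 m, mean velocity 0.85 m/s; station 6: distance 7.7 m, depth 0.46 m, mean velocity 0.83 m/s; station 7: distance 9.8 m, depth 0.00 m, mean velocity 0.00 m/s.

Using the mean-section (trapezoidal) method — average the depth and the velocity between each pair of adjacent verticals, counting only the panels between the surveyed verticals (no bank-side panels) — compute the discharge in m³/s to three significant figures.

2.96 m³/s

Panel 1-2: Δb = 0.9 m, d̄ = (0.00+0.25)/2 = 0.125, v̄ = (0.00+0.49)/2 = 0.245 → q = 0.9×0.125×0.245 = 0.02756 m³/s
Panel 2-3: Δb = 1.2 m, d̄ = (0.25+0.48)/2 = 0.365, v̄ = (0.49+0.61)/2 = 0.55 → q = 1.2×0.365×0.55 = 0.2409 m³/s
Panel 3-4: Δb = 1.6 m, d̄ = (0.48+0.54)/2 = 0.51, v̄ = (0.61+0.80)/2 = 0.705 → q = 1.6×0.51×0.705 = 0.5753 m³/s
Panel 4-5: Δb = 0.8 m, d̄ = (0.54+0.67)/2 = 0.605, v̄ = (0.80+0.85)/2 = 0.825 → q = 0.8×0.605×0.825 = 0.3993 m³/s
Panel 5-6: Δb = 3.2 m, d̄ = (0.67+0.46)/2 = 0.565, v̄ = (0.85+0.83)/2 = 0.84 → q = 3.2×0.565×0.84 = 1.519 m³/s
Panel 6-7: Δb = 2.1 m, d̄ = (0.46+0.00)/2 = 0.23, v̄ = (0.83+0.00)/2 = 0.415 → q = 2.1×0.23×0.415 = 0.2004 m³/s
Q = Σ q = 2.962 m³/s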